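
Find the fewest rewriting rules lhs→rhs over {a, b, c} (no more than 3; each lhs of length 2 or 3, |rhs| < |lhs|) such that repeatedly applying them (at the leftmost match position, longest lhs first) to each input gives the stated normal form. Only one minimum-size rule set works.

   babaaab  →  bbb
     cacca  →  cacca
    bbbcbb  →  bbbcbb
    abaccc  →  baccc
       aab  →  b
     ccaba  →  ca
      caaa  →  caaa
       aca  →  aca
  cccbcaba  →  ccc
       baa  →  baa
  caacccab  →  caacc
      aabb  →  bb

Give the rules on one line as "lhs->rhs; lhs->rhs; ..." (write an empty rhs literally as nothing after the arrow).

  | babaaab => bbaaab => bbaab => bbab => bbb
  | cacca
  | bbbcbb
  | abaccc => baccc

ab->b; cab->; cba->c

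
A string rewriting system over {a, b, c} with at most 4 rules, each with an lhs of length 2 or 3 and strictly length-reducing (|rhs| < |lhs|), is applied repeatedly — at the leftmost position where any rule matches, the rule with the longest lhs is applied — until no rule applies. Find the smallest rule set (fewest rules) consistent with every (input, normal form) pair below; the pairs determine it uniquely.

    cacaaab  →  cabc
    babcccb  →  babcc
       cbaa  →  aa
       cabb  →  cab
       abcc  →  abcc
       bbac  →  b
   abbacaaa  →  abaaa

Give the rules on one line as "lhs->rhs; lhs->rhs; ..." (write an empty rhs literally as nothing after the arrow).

aab->bc; ac->; bb->b; cb->

  | cacaaab => caaab => cabc
  | babcccb => babcc
  | cbaa => aa
  | cabb => cab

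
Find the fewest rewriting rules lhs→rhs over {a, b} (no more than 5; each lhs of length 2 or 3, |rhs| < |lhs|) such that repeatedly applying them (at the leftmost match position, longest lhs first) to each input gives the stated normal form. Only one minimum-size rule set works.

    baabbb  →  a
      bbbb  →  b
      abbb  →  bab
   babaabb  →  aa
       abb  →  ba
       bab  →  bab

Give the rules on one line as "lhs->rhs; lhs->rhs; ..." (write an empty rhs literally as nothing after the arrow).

  | baabbb => babab => bb => a
  | bbbb => b
  | abbb => bab
  | babaabb => babb => bba => aa

aba->; abb->ba; bb->a; bbb->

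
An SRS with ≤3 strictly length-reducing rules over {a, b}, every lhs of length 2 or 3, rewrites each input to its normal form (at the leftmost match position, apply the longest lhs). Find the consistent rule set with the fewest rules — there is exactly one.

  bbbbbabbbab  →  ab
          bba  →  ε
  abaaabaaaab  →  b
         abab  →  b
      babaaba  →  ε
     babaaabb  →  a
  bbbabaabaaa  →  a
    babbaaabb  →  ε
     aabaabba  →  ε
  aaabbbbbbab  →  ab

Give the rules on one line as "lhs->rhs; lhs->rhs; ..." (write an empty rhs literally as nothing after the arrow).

aa->; ba->a; bb->a

  | bbbbbabbbab => abbbabbbab => aababbbab => babbbab => abbbab => aabab => bab => ab
  | bba => aa => ε
  | abaaabaaaab => aaaabaaaab => aabaaaab => baaaab => aaaab => aab => b
  | abab => aab => b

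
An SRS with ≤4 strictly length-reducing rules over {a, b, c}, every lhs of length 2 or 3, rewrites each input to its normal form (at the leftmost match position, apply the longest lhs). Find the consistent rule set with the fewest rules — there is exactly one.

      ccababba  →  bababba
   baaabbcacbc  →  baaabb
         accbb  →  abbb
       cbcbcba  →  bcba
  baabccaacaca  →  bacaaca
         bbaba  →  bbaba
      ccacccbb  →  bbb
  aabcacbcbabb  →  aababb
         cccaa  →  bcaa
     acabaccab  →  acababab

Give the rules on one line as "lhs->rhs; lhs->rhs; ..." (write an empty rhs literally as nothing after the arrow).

  | ccababba => bababba
  | baaabbcacbc => baaabbcbc => baaabb
  | accbb => abbb
  | cbcbcba => bcba

abc->; cac->c; cbc->; cc->b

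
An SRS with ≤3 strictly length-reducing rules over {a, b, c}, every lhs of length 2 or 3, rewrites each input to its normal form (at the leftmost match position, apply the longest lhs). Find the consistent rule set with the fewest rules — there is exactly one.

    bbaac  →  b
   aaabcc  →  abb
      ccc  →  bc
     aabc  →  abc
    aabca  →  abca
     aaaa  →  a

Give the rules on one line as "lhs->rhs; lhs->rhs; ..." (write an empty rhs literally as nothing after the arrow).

  | bbaac => bbac => b
  | aaabcc => aabcc => abcc => abb
  | ccc => bc
  | aabc => abc

aa->a; bac->; cc->b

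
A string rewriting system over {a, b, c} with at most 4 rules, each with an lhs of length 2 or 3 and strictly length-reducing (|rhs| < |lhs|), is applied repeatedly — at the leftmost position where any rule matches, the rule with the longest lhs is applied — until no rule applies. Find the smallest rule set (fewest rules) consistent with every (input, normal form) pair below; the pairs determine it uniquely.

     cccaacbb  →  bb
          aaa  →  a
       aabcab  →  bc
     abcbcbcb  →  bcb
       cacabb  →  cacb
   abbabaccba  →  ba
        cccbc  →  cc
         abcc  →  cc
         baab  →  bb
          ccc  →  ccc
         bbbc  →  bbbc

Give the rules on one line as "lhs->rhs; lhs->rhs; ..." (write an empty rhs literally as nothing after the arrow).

  | cccaacbb => ccccbb => ccbb => bb
  | aaa => a
  | aabcab => bcab => bc
  | abcbcbcb => cbcbcb => ccbcb => bcb

aa->; ab->; cbc->cc; ccb->b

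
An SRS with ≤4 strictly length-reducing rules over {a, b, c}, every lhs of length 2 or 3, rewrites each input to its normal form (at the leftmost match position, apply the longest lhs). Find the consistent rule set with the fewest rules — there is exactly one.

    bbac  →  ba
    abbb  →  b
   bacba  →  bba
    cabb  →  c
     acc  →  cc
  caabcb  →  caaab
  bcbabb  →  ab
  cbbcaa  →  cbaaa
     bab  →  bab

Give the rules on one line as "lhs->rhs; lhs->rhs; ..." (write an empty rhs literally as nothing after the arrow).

  | bbac => bbc => ba
  | abbb => b
  | bacba => bba
  | cabb => c

abb->; ac->c; acb->b; bc->a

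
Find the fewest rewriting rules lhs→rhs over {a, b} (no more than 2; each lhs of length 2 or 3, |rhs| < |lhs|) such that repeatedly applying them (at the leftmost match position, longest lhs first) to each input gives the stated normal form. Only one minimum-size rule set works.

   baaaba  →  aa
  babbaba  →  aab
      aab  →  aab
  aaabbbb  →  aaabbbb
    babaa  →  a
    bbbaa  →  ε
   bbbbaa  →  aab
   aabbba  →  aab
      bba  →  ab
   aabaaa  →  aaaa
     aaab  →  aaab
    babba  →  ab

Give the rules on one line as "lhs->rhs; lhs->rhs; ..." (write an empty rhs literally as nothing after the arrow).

  | baaaba => aaba => aa
  | babbaba => bbaba => abba => aab
  | aab
  | aaabbbb

ba->; bba->ab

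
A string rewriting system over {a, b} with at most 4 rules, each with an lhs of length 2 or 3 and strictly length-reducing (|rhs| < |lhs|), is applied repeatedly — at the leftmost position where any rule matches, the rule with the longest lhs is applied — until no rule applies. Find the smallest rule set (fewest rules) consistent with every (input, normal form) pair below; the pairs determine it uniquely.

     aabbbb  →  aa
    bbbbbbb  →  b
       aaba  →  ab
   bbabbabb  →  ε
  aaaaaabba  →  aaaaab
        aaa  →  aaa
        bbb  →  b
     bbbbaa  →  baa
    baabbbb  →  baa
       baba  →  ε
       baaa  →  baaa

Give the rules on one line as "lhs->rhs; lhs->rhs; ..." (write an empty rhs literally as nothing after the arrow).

  | aabbbb => aabb => aa
  | bbbbbbb => bbbbb => bbb => b
  | aaba => ab
  | bbabbabb => babbabb => bababb => bbbb => bb => ε

aba->b; bb->; bba->ba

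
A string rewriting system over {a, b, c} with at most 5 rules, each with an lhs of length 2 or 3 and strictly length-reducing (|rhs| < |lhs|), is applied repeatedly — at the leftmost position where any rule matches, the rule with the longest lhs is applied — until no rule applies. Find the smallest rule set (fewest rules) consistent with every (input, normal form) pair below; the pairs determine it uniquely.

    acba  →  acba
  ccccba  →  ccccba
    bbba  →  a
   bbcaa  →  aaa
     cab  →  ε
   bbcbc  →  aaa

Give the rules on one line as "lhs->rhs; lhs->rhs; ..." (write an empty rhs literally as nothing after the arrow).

  | acba
  | ccccba
  | bbba => aba => a
  | bbcaa => acaa => aaa

ab->; bb->a; ca->a; cbc->aa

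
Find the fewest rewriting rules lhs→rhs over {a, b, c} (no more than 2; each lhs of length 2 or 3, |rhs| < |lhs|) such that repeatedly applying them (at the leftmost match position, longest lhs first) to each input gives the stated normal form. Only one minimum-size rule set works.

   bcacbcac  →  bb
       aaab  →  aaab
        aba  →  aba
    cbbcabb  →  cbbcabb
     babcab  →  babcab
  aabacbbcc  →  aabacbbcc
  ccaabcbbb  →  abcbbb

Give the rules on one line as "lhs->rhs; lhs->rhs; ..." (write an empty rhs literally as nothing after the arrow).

  | bcacbcac => bbcac => bb
  | aaab
  | aba
  | cbbcabb

cac->; cca->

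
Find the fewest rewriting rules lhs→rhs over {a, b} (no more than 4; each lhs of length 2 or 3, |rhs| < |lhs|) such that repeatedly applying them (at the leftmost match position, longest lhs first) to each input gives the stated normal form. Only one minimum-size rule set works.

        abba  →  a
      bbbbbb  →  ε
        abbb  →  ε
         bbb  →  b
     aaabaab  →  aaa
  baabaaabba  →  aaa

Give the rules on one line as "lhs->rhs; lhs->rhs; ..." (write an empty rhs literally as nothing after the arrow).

ab->; ba->a; bb->

  | abba => ba => a
  | bbbbbb => bbbb => bb => ε
  | abbb => bb => ε
  | bbb => b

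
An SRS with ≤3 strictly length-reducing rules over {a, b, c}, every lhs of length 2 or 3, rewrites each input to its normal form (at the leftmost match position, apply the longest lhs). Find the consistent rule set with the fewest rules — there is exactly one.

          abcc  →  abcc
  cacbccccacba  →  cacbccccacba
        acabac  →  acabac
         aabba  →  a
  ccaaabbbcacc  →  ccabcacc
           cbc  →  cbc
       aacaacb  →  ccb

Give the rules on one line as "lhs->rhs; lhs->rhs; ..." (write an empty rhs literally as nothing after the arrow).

aa->; bb->

  | abcc
  | cacbccccacba
  | acabac
  | aabba => bba => a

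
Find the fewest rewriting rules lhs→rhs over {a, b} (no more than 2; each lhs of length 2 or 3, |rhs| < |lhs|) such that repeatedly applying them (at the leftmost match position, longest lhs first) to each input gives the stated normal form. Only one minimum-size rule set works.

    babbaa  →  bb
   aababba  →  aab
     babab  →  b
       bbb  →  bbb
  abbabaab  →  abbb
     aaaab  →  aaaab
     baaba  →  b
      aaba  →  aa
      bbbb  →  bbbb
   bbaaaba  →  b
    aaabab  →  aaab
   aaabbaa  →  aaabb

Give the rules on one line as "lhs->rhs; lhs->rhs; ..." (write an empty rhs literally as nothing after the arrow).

  | babbaa => bbaa => bb
  | aababba => aabba => aab
  | babab => bab => b
  | bbb

ba->; baa->b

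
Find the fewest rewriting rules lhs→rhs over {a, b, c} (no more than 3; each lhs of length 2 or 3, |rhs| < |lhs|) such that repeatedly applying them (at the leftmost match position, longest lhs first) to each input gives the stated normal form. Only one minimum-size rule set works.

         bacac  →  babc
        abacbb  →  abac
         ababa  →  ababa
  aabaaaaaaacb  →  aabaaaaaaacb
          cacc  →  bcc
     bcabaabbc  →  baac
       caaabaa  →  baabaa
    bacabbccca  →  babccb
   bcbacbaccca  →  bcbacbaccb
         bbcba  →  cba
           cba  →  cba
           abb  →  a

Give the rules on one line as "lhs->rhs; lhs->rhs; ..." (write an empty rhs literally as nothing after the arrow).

bb->; ca->b

  | bacac => babc
  | abacbb => abac
  | ababa
  | aabaaaaaaacb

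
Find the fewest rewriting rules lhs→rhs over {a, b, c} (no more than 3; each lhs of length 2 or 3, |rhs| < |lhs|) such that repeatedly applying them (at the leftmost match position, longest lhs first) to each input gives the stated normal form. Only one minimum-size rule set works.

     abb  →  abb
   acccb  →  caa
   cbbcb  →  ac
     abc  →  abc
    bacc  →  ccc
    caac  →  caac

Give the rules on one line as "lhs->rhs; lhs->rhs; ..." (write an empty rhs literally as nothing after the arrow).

  | abb
  | acccb => cacb => caa
  | cbbcb => abcb => aba => ac
  | abc

acc->ca; ba->c; cb->a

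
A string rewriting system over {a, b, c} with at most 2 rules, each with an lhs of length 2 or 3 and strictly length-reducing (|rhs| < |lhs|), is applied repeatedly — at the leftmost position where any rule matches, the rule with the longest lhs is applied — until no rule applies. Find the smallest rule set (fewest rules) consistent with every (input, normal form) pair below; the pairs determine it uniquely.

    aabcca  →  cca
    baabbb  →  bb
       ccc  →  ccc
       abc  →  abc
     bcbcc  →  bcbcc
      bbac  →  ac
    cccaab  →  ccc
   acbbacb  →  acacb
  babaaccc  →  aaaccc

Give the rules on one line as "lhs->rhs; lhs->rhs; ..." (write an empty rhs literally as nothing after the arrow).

  | aabcca => cca
  | baabbb => aabbb => bb
  | ccc
  | abc

aab->; ba->a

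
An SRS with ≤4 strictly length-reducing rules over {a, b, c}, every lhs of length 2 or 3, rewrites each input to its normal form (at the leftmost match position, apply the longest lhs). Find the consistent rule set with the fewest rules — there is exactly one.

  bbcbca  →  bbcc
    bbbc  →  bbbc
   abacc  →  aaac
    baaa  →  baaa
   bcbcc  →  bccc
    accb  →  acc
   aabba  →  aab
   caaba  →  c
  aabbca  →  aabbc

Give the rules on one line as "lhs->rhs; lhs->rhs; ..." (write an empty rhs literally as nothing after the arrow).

bac->aa; bba->b; ca->c; cb->c

  | bbcbca => bbcca => bbcc
  | bbbc
  | abacc => aaac
  | baaa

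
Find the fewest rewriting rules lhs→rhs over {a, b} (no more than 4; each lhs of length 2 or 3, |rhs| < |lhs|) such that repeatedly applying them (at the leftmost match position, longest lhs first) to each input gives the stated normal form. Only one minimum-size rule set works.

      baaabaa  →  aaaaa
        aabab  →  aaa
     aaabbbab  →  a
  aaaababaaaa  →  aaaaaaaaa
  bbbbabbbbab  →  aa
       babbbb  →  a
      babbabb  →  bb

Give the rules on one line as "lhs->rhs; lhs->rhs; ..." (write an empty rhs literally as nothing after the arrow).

  | baaabaa => aaabaa => aaaaa
  | aabab => aaab => aaa
  | aaabbbab => aabbbab => abbbab => bbbab => bbba => bba => ba => a
  | aaaababaaaa => aaaaabaaaa => aaaaaaaaa

ab->a; abb->bb; ba->a; bab->ba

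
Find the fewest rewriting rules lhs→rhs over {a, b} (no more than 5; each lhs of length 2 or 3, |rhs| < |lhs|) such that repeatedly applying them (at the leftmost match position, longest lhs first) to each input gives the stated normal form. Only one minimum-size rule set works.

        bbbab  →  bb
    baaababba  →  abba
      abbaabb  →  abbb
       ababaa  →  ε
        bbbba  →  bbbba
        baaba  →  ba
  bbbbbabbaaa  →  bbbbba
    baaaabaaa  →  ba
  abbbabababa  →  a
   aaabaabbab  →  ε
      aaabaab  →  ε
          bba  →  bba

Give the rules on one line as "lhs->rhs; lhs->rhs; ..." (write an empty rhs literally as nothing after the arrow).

  | bbbab => bb
  | baaababba => bababba => abba
  | abbaabb => abbb
  | ababaa => abaa => aa => ε

aa->; aab->; aba->a; bab->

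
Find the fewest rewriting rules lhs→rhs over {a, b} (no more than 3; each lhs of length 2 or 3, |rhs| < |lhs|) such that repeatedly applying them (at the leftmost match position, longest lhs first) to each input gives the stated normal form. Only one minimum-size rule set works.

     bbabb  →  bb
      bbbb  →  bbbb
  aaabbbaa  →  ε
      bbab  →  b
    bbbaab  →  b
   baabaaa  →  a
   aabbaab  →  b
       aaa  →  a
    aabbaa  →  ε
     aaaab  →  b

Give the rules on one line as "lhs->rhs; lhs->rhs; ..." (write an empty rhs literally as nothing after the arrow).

aa->; ab->b; ba->a

  | bbabb => babb => abb => bb
  | bbbb
  | aaabbbaa => abbbaa => bbbaa => bbaa => baa => aa => ε
  | bbab => bab => ab => b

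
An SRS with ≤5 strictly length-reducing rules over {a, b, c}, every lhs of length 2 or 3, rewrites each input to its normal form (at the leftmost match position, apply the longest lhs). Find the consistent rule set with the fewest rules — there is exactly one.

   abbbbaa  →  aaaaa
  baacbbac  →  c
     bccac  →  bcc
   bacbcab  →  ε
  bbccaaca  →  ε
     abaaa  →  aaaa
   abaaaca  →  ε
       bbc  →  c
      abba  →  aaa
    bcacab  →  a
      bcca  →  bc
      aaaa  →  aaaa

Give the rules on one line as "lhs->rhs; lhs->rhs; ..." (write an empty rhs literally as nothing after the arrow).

ac->c; ba->a; bb->a; ca->

  | abbbbaa => aabbaa => aaaaa
  | baacbbac => aacbbac => acbbac => cbbac => caac => ac => c
  | bccac => bcc
  | bacbcab => acbcab => cbcab => cbb => ca => ε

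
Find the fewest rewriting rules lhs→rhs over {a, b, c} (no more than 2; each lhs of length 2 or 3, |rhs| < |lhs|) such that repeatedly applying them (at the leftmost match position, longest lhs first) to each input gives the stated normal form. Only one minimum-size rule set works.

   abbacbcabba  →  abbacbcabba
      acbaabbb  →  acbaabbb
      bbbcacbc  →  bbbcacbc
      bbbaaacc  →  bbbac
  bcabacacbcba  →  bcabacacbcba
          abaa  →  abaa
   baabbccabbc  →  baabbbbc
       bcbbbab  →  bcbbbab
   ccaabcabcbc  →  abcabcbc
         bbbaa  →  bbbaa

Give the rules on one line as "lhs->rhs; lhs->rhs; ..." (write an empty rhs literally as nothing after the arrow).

aac->; cca->

  | abbacbcabba
  | acbaabbb
  | bbbcacbc
  | bbbaaacc => bbbac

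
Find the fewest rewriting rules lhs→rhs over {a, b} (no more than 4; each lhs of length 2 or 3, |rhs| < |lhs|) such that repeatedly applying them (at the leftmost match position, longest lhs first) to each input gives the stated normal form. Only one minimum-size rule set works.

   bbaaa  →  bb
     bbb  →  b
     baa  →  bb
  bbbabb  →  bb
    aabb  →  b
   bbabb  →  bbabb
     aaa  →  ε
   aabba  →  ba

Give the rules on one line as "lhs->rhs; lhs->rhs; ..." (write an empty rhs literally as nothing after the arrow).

aa->b; aaa->; aab->; bbb->aa

  | bbaaa => bb
  | bbb => aa => b
  | baa => bb
  | bbbabb => aaabb => bb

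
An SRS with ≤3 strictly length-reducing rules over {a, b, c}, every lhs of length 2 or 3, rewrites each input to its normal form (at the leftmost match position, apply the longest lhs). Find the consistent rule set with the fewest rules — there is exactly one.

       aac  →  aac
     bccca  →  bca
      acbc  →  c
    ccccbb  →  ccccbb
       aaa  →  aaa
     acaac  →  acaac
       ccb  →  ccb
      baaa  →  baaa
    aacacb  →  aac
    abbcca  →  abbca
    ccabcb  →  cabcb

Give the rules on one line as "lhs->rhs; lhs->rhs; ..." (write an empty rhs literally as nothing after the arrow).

  | aac
  | bccca => bcca => bca
  | acbc => c
  | ccccbb

acb->; cca->ca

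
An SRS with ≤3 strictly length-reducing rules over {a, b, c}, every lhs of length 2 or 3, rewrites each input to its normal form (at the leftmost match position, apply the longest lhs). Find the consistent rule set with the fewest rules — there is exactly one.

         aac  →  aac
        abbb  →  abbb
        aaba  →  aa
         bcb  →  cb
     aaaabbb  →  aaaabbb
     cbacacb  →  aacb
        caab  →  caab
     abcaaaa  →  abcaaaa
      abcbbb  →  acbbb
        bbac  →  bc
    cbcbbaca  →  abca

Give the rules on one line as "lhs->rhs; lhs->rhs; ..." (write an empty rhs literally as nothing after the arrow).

  | aac
  | abbb
  | aaba => aa
  | bcb => cb

ba->; bcb->cb; cc->a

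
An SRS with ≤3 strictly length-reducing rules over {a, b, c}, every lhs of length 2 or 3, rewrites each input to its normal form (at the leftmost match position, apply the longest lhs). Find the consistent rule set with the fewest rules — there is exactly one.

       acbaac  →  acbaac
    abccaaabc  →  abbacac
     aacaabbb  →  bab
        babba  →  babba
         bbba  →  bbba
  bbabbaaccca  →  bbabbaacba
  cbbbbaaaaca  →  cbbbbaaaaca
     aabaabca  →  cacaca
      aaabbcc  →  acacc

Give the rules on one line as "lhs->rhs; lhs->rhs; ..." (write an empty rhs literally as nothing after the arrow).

aab->ca; cab->ca; cca->ba

  | acbaac
  | abccaaabc => abbaaabc => abbacac
  | aacaabbb => aaccabb => aababb => caabb => ccab => bab
  | babba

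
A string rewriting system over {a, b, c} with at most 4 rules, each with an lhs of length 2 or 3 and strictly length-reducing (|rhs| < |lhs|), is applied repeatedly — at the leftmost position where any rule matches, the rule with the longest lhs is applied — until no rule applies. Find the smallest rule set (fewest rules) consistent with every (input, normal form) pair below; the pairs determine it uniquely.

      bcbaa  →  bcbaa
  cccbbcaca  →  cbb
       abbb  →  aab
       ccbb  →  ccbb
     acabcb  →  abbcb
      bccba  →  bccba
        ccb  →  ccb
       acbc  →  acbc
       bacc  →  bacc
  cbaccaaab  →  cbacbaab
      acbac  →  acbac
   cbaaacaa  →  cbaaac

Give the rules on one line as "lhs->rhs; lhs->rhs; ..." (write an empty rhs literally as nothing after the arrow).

  | bcbaa
  | cccbbcaca => cccbbbca => cccabca => ccbbca => ccbbb => ccab => cbb
  | abbb => aab
  | ccbb

aba->ac; bbb->ab; ca->b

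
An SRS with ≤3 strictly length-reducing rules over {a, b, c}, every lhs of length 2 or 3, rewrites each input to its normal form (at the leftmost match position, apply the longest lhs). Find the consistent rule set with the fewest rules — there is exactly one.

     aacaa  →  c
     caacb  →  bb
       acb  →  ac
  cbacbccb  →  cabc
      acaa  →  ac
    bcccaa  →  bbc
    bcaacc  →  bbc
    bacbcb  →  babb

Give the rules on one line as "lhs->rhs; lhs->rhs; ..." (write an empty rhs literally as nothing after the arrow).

aa->; cb->c; cc->b

  | aacaa => caa => c
  | caacb => ccb => bb
  | acb => ac
  | cbacbccb => cacbccb => cacccb => cabcb => cabc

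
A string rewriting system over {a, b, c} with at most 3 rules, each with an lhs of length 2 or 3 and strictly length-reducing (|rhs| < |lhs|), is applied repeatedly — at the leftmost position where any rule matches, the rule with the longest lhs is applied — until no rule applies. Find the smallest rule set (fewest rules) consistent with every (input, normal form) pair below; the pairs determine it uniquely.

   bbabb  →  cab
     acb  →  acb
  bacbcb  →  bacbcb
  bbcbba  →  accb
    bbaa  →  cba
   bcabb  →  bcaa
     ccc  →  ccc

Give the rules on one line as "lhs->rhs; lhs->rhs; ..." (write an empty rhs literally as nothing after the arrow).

bb->a; bba->cb

  | bbabb => cbbb => cab
  | acb
  | bacbcb
  | bbcbba => acbba => accb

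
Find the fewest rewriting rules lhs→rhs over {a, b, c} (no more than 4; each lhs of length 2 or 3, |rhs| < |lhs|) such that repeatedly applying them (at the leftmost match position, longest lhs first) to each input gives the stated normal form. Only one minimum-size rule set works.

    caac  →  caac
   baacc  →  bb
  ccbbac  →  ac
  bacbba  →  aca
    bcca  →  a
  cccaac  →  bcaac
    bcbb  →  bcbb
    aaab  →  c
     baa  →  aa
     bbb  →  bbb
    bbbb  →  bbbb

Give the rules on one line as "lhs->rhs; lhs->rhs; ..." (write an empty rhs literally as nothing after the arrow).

  | caac
  | baacc => aacc => aab => bb
  | ccbbac => bbbac => bbac => bac => ac
  | bacbba => acbba => acba => aca

aab->bb; abb->c; ba->a; cc->b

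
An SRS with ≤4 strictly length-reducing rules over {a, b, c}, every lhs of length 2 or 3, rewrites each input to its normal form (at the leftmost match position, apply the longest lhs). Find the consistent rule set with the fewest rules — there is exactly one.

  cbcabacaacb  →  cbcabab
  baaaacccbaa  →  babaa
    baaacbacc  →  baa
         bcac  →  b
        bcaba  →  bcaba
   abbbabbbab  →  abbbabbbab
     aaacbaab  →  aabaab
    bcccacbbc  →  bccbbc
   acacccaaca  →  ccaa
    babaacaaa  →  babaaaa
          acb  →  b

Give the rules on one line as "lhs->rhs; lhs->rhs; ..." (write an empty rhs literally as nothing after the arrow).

  | cbcabacaacb => cbcabaacb => cbcabab
  | baaaacccbaa => baaaccbaa => baacbaa => babaa
  | baaacbacc => baabacc => baabc => baa
  | bcac => b

abc->a; ac->; cac->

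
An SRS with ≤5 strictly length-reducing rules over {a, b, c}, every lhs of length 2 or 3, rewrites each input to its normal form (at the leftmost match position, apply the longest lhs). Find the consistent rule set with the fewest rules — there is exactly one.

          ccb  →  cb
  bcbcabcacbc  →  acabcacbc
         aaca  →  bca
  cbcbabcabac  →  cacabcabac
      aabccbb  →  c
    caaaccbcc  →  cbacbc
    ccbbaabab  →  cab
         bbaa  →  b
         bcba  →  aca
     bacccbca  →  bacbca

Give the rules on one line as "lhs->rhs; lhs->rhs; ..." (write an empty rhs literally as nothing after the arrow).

  | ccb => cb
  | bcbcabcacbc => accabcacbc => acabcacbc
  | aaca => bca
  | cbcbabcabac => cacabcabac

aa->b; bb->; bcb->ac; cc->c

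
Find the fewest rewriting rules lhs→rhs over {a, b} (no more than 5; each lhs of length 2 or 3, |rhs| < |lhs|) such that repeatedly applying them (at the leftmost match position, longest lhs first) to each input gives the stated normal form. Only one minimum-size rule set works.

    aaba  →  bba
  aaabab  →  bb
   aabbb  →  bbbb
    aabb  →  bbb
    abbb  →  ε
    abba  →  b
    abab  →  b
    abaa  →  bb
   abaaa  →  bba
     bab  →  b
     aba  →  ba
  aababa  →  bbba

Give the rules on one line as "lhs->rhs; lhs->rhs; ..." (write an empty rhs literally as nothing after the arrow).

aa->b; ab->; aba->ba; abb->a

  | aaba => bba
  | aaabab => babab => bbab => bb
  | aabbb => bbbb
  | aabb => bbb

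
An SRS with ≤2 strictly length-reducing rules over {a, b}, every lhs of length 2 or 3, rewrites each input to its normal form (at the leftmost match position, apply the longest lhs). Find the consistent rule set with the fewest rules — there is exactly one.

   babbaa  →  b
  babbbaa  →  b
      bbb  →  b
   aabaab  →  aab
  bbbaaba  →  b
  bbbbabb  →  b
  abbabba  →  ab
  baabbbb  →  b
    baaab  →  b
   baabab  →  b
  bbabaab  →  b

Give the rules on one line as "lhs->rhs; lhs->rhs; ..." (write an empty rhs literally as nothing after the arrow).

  | babbaa => bbbaa => bbaa => baa => ba => b
  | babbbaa => bbbbaa => bbbaa => bbaa => baa => ba => b
  | bbb => bb => b
  | aabaab => aabab => aabb => aab

ba->b; bb->b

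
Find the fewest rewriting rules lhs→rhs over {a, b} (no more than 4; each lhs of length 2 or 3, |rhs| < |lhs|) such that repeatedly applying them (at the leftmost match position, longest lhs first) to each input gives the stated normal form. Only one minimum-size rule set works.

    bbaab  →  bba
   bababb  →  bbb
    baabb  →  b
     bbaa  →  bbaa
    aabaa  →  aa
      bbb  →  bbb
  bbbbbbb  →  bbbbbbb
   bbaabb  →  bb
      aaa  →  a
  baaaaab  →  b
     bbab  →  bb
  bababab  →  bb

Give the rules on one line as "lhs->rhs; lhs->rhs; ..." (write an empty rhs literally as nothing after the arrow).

  | bbaab => bba
  | bababb => bbb
  | baabb => bab => b
  | bbaa

aaa->a; ab->; aba->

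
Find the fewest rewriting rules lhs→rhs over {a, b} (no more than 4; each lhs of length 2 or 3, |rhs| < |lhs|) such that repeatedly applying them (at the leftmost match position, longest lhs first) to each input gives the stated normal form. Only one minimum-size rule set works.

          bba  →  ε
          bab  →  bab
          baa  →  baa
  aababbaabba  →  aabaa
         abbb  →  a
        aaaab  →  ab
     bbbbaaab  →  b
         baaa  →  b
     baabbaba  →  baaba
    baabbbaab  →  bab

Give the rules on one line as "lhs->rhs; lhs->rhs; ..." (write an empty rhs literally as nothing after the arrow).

aaa->; bb->b; bba->; bbb->

  | bba => ε
  | bab
  | baa
  | aababbaabba => aabaabba => aabaa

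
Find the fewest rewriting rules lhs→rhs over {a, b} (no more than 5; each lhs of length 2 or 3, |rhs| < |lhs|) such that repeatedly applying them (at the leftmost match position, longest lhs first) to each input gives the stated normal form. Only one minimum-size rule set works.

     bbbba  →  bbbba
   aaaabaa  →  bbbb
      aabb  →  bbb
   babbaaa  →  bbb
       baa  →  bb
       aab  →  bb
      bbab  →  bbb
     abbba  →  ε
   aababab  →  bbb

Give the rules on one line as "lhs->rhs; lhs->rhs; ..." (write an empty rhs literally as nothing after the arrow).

  | bbbba
  | aaaabaa => baabaa => bbbaa => bbbb
  | aabb => bbb
  | babbaaa => baaaa => bbaa => bbb

aa->b; ab->b; aba->; abb->a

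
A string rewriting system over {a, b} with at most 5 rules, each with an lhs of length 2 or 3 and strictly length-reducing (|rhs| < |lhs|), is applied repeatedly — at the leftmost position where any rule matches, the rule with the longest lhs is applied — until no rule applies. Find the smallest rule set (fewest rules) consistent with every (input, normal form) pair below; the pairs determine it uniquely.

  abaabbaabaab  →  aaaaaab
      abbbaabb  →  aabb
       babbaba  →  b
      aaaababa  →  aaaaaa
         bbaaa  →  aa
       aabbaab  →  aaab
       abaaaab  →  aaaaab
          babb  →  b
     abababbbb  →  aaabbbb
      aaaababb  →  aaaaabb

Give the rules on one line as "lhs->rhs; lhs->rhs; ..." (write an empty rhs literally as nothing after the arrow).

aba->aa; ba->b; bab->ba; bba->

  | abaabbaabaab => aaabbaabaab => aaaabaab => aaaaaab
  | abbbaabb => ababb => aabb
  | babbaba => bababa => baaba => baba => baa => ba => b
  | aaaababa => aaaaaba => aaaaaa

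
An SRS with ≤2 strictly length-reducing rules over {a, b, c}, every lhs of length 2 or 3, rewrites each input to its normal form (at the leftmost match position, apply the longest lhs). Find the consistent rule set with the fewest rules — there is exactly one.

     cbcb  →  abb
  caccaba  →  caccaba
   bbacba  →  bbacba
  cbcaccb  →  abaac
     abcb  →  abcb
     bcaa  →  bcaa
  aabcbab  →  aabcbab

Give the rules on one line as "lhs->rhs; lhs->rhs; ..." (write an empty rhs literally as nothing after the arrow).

  | cbcb => abb
  | caccaba
  | bbacba
  | cbcaccb => abaccb => abaac

cbc->ab; ccb->ac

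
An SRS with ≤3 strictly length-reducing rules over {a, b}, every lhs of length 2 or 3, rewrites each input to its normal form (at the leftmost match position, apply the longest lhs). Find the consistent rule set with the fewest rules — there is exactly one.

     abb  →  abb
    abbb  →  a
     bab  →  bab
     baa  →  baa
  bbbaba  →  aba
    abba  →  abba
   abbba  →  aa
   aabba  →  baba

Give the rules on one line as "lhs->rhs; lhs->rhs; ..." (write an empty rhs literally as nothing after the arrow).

  | abb
  | abbb => a
  | bab
  | baa

aab->ba; bbb->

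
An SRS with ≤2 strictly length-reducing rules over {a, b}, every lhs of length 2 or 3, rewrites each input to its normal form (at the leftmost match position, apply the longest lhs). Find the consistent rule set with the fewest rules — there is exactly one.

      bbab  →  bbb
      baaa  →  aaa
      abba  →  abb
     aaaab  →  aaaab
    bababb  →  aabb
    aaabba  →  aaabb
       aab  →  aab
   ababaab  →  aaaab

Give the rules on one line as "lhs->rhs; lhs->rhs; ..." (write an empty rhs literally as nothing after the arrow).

  | bbab => bbb
  | baaa => aaa
  | abba => abb
  | aaaab

ba->a; bba->bb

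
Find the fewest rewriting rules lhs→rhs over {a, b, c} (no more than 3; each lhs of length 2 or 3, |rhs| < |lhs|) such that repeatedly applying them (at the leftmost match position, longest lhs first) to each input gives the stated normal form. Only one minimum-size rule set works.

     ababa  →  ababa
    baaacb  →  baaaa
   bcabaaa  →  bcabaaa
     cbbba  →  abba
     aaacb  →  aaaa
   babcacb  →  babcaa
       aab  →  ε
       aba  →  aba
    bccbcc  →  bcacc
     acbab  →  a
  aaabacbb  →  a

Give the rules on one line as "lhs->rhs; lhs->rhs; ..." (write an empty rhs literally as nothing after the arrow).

aab->; cb->a

  | ababa
  | baaacb => baaaa
  | bcabaaa
  | cbbba => abba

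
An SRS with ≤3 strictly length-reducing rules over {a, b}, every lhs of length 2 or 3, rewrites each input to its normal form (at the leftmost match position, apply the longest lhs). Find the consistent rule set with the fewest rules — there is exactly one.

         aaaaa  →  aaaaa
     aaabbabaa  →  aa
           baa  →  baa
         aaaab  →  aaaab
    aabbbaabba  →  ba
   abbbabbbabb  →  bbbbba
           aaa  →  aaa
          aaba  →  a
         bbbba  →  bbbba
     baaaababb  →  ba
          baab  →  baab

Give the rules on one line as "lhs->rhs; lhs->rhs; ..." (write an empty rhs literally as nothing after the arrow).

aba->; abb->ba

  | aaaaa
  | aaabbabaa => aabaabaa => aabaa => aa
  | baa
  | aaaab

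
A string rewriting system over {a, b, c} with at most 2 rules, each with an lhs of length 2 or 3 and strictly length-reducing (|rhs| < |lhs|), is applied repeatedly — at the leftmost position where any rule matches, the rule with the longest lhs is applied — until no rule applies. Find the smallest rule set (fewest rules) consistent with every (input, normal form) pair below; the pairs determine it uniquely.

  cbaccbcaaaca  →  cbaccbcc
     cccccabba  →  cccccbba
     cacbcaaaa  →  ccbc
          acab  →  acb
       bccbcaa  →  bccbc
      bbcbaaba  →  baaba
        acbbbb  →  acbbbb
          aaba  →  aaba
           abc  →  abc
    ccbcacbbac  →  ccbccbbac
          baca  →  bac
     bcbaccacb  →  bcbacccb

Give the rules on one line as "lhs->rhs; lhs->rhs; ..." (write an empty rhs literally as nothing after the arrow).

  | cbaccbcaaaca => cbaccbcaaca => cbaccbcaca => cbaccbcca => cbaccbcc
  | cccccabba => cccccbba
  | cacbcaaaa => ccbcaaaa => ccbcaaa => ccbcaa => ccbca => ccbc
  | acab => acb

bbc->; ca->c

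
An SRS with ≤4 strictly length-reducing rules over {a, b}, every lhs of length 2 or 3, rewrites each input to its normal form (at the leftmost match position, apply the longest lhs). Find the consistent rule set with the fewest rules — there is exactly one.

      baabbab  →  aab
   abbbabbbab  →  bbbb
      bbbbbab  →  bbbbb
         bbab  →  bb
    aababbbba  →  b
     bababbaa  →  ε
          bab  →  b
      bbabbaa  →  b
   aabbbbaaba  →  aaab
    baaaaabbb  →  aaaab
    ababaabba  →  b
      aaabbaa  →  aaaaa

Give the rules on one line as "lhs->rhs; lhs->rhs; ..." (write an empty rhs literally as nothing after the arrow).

aba->b; abb->a; ba->

  | baabbab => abbab => aab
  | abbbabbbab => ababbbab => bbbbab => bbbb
  | bbbbbab => bbbbb
  | bbab => bb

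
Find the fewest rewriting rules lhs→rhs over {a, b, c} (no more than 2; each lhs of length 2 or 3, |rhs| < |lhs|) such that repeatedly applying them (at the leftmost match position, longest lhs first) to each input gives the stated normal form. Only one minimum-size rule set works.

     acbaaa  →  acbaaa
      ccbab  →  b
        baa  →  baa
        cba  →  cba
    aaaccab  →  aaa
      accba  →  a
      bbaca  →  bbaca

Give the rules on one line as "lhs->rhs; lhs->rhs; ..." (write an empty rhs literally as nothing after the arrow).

  | acbaaa
  | ccbab => bab => b
  | baa
  | cba

ab->; cc->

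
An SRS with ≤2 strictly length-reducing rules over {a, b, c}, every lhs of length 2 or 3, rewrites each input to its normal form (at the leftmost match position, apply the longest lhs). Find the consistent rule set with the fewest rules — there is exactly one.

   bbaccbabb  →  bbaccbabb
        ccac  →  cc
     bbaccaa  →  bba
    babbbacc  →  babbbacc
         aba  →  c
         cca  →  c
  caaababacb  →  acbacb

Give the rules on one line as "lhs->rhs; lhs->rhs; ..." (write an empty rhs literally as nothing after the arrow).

aba->c; ca->

  | bbaccbabb
  | ccac => cc
  | bbaccaa => bbaca => bba
  | babbbacc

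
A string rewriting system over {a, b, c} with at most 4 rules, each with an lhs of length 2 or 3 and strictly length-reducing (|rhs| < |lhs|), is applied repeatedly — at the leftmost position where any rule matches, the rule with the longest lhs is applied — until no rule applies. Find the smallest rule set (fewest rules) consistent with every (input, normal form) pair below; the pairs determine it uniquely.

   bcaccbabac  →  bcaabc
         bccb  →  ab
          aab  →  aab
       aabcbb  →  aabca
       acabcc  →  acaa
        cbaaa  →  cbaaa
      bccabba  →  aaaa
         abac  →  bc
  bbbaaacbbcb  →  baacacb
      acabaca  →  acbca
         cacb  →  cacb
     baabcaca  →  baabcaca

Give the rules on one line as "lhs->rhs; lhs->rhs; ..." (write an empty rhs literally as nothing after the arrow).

  | bcaccbabac => bcabbabac => bcaaabac => bcaabc
  | bccb => bbb => ab
  | aab
  | aabcbb => aabca

aba->b; bb->a; cc->b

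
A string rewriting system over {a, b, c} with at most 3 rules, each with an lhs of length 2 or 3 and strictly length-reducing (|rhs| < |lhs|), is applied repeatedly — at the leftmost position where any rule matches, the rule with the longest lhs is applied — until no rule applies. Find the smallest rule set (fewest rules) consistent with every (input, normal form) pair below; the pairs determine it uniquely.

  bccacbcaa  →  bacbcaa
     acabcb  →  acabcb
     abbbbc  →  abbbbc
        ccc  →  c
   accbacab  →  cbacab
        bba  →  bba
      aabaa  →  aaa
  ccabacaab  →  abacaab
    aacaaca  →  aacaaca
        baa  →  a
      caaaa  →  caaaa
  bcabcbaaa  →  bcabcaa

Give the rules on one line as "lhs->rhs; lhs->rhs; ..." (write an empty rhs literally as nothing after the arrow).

acc->c; baa->a; cc->

  | bccacbcaa => bacbcaa
  | acabcb
  | abbbbc
  | ccc => c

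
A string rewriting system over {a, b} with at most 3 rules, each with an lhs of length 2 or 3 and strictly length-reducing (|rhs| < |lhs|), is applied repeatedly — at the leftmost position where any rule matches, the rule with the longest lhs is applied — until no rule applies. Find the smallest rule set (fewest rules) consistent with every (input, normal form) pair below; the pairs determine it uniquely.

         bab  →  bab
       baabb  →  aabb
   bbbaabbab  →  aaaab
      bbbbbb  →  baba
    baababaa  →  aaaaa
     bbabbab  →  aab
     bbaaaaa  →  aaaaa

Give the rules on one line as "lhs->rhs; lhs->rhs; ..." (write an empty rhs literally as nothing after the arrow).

baa->aa; bba->a; bbb->ba

  | bab
  | baabb => aabb
  | bbbaabbab => baaabbab => aaabbab => aaaab
  | bbbbbb => babbb => baba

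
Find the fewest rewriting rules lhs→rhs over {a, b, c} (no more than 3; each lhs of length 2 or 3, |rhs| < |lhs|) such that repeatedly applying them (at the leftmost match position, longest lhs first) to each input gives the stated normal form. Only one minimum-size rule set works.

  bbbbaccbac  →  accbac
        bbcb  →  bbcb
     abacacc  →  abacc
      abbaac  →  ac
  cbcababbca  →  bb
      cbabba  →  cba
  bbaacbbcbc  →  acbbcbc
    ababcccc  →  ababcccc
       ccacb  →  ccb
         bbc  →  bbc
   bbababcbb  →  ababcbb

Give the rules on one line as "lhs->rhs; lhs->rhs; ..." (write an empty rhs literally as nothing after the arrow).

  | bbbbaccbac => bbaccbac => accbac
  | bbcb
  | abacacc => abacc
  | abbaac => aaac => aac => ac

aa->a; bba->a; ca->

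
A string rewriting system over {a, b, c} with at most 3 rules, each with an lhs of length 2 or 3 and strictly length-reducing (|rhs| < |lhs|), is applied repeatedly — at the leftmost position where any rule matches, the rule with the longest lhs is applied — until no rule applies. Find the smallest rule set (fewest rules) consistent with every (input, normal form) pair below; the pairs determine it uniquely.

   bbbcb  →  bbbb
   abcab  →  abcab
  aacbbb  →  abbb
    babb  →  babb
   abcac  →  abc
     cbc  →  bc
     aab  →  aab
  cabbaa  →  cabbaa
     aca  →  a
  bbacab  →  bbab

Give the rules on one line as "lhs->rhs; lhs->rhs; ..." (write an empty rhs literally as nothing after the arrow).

ac->; cb->b

  | bbbcb => bbbb
  | abcab
  | aacbbb => abbb
  | babb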